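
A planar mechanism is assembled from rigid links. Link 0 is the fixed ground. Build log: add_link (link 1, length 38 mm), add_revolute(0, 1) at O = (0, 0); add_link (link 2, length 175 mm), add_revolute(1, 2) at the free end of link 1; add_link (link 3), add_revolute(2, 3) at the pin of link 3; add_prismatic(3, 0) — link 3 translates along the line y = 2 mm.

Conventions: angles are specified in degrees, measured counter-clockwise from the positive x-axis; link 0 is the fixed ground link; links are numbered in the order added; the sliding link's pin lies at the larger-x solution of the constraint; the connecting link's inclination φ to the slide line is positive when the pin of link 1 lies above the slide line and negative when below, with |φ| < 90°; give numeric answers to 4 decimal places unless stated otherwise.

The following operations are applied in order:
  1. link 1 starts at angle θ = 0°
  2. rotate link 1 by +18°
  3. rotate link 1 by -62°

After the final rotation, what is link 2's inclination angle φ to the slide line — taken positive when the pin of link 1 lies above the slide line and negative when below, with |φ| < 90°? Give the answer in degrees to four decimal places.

geometry: r = 38 mm, L = 175 mm, e = 2 mm; θ starts at 0°
rotate link 1 by +18°: θ ← 0° +18° = 18°
rotate link 1 by -62°: θ ← 18° -62° = -44°
h = r sin θ − e = -26.397018 − 2 = -28.397018
sin φ = h / L = -28.397018 / 175 = -0.16226867
φ = arcsin(-0.16226867) = -9.338603°

-9.3386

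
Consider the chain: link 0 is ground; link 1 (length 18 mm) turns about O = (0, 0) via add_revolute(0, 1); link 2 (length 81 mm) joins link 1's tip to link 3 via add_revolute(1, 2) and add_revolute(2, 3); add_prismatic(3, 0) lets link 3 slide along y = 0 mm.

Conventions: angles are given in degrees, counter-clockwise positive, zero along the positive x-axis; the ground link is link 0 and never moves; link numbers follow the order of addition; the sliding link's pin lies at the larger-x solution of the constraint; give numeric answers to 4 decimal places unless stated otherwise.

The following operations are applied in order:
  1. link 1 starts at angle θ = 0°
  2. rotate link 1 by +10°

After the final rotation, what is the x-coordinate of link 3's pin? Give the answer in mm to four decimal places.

geometry: r = 18 mm, L = 81 mm, e = 0 mm; θ starts at 0°
rotate link 1 by +10°: θ ← 0° +10° = 10°
crank pin P = (r cos θ, r sin θ) = (17.726540, 3.125667)
h = r sin θ − e = 3.125667 − 0 = 3.125667
x = r cos θ + √(L² − h²) = 17.726540 + 80.939670 = 98.666210

98.6662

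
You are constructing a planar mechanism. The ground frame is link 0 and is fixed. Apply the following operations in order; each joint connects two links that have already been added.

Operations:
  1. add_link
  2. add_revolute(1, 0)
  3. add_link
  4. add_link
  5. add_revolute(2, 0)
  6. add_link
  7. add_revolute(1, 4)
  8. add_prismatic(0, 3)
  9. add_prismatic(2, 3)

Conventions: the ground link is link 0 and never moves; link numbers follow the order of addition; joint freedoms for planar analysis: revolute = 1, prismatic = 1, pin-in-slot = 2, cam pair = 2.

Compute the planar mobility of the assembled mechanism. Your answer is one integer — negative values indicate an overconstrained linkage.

link 0 = ground. State L|J1|J2 = 1|0|0
+link1  2|0|0
R(1,0) f=1→J1  2|1|0
+link2  3|1|0
+link3  4|1|0
R(2,0) f=1→J1  4|2|0
+link4  5|2|0
R(1,4) f=1→J1  5|3|0
P(0,3) f=1→J1  5|4|0
P(2,3) f=1→J1  5|5|0
M = 3(5−1)−2·5−0 = 12−10−0 = 2

M = 2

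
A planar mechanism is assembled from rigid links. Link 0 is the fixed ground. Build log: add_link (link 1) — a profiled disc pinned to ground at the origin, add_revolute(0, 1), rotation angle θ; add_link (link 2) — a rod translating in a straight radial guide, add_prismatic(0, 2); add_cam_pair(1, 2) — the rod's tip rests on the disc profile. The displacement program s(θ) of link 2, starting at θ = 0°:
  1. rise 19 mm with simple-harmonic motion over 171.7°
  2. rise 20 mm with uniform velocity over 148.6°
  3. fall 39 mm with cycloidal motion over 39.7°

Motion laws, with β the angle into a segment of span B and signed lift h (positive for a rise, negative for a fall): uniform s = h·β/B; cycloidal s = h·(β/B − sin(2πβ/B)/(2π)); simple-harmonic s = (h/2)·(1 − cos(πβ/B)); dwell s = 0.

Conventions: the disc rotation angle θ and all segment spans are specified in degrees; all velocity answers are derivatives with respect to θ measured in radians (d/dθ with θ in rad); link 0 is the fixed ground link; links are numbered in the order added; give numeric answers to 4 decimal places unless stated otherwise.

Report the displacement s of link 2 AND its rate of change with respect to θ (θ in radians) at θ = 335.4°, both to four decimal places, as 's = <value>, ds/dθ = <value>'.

seg 1 [0°–171.7°] simple-harmonic, h=19: full span → s += 19 → s = 19.0000
seg 2 [171.7°–320.3°] uniform, h=20: full span → s += 20 → s = 39.0000
seg 3 [320.3°–360°] cycloidal, h=-39: θ=335.4° here. β=15.1, B=39.7. -39·(0.3804 − sin(2π·0.3804)/(2π)) = -10.5948 → s = 28.4052
velocity in seg [320.3°–360°] (cycloidal), θ in radians: β = 15.1° = 0.2635 rad, B = 39.7° = 0.6929 rad; ds/dθ = (h/B)(1 − cos(2πβ/B)) = ((-39)/0.6929)(1 − cos(2π·0.3804)) = -97.401181 mm/rad

s = 28.4052, ds/dθ = -97.4012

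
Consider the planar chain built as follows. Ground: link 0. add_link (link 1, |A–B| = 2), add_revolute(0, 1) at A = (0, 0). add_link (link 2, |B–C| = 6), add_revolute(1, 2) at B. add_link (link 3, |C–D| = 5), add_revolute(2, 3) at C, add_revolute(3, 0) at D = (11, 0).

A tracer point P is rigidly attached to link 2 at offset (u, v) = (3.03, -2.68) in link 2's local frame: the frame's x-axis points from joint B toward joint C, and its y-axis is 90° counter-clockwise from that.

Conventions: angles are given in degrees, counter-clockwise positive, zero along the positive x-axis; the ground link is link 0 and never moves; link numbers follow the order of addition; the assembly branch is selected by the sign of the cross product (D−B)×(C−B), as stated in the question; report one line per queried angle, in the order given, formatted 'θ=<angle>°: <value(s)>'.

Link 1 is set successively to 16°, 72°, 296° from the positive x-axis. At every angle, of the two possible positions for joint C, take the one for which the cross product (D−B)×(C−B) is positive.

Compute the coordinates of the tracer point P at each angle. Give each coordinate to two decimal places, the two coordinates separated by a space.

A=(0,0), D=(11.00,0)
θ=16°: B = A + 2.00·(cos16°, sin16°) = (1.9225, 0.5513)
θ=16°: |BD| = 9.0942
θ=16°: circle(B,6.00) ∩ circle(D,5.00): a=5.1519, h=3.0754
θ=16°:   candidates: C₊=(7.2514,3.3087) cross=27.968; C₋=(6.8785,-2.8308) cross=-27.968
θ=16°:   branch + wants cross > 0 → take C=(7.2514,3.3087) (cross=27.968)
θ=16°: ex = (C−B)/|BC| = (0.8881,0.4596); ey = (-0.4596,0.8881)
θ=16°: P = B + 3.03·ex + -2.68·ey = (5.8452,-0.4364)
θ=72°: B = A + 2.00·(cos72°, sin72°) = (0.6180, 1.9021)
θ=72°: |BD| = 10.5548
θ=72°: circle(B,6.00) ∩ circle(D,5.00): a=5.7985, h=1.5420
θ=72°:   candidates: C₊=(6.5995,2.3739) cross=16.275; C₋=(6.0437,-0.6596) cross=-16.275
θ=72°:   branch + wants cross > 0 → take C=(6.5995,2.3739) (cross=16.275)
θ=72°: ex = (C−B)/|BC| = (0.9969,0.0786); ey = (-0.0786,0.9969)
θ=72°: P = B + 3.03·ex + -2.68·ey = (3.8494,-0.5314)
θ=296°: B = A + 2.00·(cos296°, sin296°) = (0.8767, -1.7976)
θ=296°: |BD| = 10.2816
θ=296°: circle(B,6.00) ∩ circle(D,5.00): a=5.6757, h=1.9457
θ=296°:   candidates: C₊=(6.1249,1.1105) cross=20.005; C₋=(6.8053,-2.7210) cross=-20.005
θ=296°:   branch + wants cross > 0 → take C=(6.1249,1.1105) (cross=20.005)
θ=296°: ex = (C−B)/|BC| = (0.8747,0.4847); ey = (-0.4847,0.8747)
θ=296°: P = B + 3.03·ex + -2.68·ey = (4.8260,-2.6732)

θ=16°: 5.85 -0.44
θ=72°: 3.85 -0.53
θ=296°: 4.83 -2.67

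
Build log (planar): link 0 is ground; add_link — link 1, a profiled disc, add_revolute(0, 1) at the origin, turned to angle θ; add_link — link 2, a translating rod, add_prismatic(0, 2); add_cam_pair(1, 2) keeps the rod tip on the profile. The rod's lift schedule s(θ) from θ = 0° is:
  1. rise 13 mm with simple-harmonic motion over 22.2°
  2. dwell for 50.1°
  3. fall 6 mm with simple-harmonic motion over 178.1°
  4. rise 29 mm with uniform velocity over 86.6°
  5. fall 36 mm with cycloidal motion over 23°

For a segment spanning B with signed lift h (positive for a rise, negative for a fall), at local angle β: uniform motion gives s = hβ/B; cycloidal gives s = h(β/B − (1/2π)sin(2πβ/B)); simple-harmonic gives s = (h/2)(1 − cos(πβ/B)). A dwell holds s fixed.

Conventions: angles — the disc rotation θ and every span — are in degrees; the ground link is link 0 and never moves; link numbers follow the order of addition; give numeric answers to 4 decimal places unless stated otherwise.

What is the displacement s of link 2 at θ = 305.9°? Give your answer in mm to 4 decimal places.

seg 1 [0°–22.2°] simple-harmonic, h=13: full span → s += 13 → s = 13.0000
seg 2 [22.2°–72.3°] dwell: s stays 13.0000
seg 3 [72.3°–250.4°] simple-harmonic, h=-6: full span → s += -6 → s = 7.0000
seg 4 [250.4°–337°] uniform, h=29: θ=305.9° here. β=55.5, B=86.6. 29·55.5/86.6 = 18.5855 → s = 25.5855

25.5855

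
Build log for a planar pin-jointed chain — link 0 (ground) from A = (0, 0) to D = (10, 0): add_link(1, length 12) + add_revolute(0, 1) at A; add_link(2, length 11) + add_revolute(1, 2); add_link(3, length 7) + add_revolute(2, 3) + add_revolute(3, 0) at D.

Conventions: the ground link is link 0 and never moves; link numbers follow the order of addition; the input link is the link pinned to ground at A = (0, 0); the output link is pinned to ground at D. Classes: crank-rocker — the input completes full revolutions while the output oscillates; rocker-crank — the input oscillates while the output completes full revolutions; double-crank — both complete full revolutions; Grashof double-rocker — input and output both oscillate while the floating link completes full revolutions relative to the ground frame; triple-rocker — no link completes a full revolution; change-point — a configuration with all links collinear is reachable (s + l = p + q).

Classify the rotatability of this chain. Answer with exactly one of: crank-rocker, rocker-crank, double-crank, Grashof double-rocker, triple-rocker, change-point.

lengths: ground=10, input=12, coupler=11, output=7
sorted: s=7 (shortest), l=12 (longest), p+q=21
s + l = 19 vs p + q = 21
s + l < p + q (Grashof) with shortest = output link → rocker-crank

rocker-crank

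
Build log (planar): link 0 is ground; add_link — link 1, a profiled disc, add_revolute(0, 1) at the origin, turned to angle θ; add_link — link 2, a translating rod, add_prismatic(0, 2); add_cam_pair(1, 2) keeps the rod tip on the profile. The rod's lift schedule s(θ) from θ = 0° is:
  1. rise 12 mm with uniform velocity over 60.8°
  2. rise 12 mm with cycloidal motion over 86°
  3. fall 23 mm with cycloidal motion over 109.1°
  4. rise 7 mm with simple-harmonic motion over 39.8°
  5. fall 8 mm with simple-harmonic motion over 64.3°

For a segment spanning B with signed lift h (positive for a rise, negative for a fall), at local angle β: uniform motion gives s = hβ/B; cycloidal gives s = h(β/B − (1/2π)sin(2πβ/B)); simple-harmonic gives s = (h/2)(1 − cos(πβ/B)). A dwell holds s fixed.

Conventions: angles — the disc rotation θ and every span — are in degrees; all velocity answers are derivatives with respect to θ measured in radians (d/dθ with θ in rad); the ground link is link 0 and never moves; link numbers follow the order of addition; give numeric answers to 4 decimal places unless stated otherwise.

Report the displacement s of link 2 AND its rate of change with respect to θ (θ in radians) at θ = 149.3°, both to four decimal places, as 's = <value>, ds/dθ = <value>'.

seg 1 [0°–60.8°] uniform, h=12: full span → s += 12 → s = 12.0000
seg 2 [60.8°–146.8°] cycloidal, h=12: full span → s += 12 → s = 24.0000
seg 3 [146.8°–255.9°] cycloidal, h=-23: θ=149.3° here. β=2.5, B=109.1. -23·(0.0229 − sin(2π·0.0229)/(2π)) = -0.0018 → s = 23.9982
velocity in seg [146.8°–255.9°] (cycloidal), θ in radians: β = 2.5° = 0.0436 rad, B = 109.1° = 1.9042 rad; ds/dθ = (h/B)(1 − cos(2πβ/B)) = ((-23)/1.9042)(1 − cos(2π·0.0229)) = -0.124979 mm/rad

s = 23.9982, ds/dθ = -0.1250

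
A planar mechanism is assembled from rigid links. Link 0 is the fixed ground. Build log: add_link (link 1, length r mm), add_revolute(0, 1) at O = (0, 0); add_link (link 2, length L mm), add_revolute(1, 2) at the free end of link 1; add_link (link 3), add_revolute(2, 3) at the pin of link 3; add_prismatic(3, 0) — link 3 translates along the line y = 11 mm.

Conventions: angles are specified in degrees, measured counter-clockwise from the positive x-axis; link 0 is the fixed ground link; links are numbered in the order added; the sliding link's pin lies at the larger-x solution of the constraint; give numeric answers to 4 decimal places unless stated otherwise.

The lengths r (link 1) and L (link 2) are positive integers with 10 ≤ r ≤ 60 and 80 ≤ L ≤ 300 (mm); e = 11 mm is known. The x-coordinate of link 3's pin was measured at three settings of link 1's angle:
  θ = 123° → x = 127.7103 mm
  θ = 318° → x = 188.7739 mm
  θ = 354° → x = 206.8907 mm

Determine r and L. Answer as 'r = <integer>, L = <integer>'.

constraint per measurement: (x − r cos θ)² + (r sin θ − e)² = L²
subtracting the θ₁ and θ₂ equations cancels the r² and L² terms:
r = (x₁² − x₂²) / (2[(x₁cos θ₁ + e sin θ₁) − (x₂cos θ₂ + e sin θ₂)]) = 50.0000 → r = 50
L² = (x₁ − r cos θ₁)² + (r sin θ₁ − e)² = 24963.9846 → L = 158.0000 → L = 158
check at θ₃=354°: x = 206.8907 (printed 206.8907) ✓

r = 50, L = 158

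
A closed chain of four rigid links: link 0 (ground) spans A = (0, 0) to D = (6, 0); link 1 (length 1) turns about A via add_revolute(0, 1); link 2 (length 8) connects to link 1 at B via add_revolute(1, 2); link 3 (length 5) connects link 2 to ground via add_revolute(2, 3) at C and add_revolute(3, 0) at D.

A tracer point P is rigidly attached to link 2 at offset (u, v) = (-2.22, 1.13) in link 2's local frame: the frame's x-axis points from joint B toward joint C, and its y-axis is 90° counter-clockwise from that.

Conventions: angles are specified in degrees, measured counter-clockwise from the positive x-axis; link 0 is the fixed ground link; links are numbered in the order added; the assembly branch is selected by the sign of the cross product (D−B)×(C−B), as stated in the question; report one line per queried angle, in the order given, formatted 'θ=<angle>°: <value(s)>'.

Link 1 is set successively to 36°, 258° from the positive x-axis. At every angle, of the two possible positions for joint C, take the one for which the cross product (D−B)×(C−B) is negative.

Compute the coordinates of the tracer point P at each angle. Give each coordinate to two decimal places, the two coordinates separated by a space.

A=(0,0), D=(6.00,0)
θ=36°: B = A + 1.00·(cos36°, sin36°) = (0.8090, 0.5878)
θ=36°: |BD| = 5.2242
θ=36°: circle(B,8.00) ∩ circle(D,5.00): a=6.3447, h=4.8728
θ=36°:   candidates: C₊=(7.6617,4.7158) cross=25.456; C₋=(6.5652,-4.9680) cross=-25.456
θ=36°:   branch - wants cross < 0 → take C=(6.5652,-4.9680) (cross=-25.456)
θ=36°: ex = (C−B)/|BC| = (0.7195,-0.6945); ey = (0.6945,0.7195)
θ=36°: P = B + -2.22·ex + 1.13·ey = (-0.0036,2.9426)
θ=258°: B = A + 1.00·(cos258°, sin258°) = (-0.2079, -0.9781)
θ=258°: |BD| = 6.2845
θ=258°: circle(B,8.00) ∩ circle(D,5.00): a=6.2451, h=4.9998
θ=258°:   candidates: C₊=(5.1829,4.9328) cross=31.422; C₋=(6.7393,-4.9450) cross=-31.422
θ=258°:   branch - wants cross < 0 → take C=(6.7393,-4.9450) (cross=-31.422)
θ=258°: ex = (C−B)/|BC| = (0.8684,-0.4959); ey = (0.4959,0.8684)
θ=258°: P = B + -2.22·ex + 1.13·ey = (-1.5754,1.1040)

θ=36°: -0.00 2.94
θ=258°: -1.58 1.10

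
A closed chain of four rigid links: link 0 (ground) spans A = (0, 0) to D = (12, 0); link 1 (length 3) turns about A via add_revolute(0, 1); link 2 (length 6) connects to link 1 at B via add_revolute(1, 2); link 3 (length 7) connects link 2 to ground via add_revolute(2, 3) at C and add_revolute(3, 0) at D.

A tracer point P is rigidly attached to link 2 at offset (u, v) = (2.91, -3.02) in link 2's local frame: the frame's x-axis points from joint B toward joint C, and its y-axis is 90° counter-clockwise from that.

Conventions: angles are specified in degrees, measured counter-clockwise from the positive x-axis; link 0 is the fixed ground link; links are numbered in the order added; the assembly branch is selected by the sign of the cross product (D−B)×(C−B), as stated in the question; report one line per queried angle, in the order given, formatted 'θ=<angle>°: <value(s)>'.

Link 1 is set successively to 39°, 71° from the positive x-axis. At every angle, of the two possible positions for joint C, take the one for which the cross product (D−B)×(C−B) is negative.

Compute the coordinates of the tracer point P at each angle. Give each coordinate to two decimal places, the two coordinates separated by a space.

A=(0,0), D=(12.00,0)
θ=39°: B = A + 3.00·(cos39°, sin39°) = (2.3314, 1.8880)
θ=39°: |BD| = 9.8512
θ=39°: circle(B,6.00) ∩ circle(D,7.00): a=4.2658, h=4.2194
θ=39°:   candidates: C₊=(7.3268,5.2116) cross=41.566; C₋=(5.7095,-3.0707) cross=-41.566
θ=39°:   branch - wants cross < 0 → take C=(5.7095,-3.0707) (cross=-41.566)
θ=39°: ex = (C−B)/|BC| = (0.5630,-0.8265); ey = (0.8265,0.5630)
θ=39°: P = B + 2.91·ex + -3.02·ey = (1.4739,-2.2173)
θ=71°: B = A + 3.00·(cos71°, sin71°) = (0.9767, 2.8366)
θ=71°: |BD| = 11.3824
θ=71°: circle(B,6.00) ∩ circle(D,7.00): a=5.1201, h=3.1280
θ=71°:   candidates: C₊=(6.7148,4.5899) cross=35.604; C₋=(5.1558,-1.4687) cross=-35.604
θ=71°:   branch - wants cross < 0 → take C=(5.1558,-1.4687) (cross=-35.604)
θ=71°: ex = (C−B)/|BC| = (0.6965,-0.7175); ey = (0.7175,0.6965)
θ=71°: P = B + 2.91·ex + -3.02·ey = (0.8366,-1.3550)

θ=39°: 1.47 -2.22
θ=71°: 0.84 -1.35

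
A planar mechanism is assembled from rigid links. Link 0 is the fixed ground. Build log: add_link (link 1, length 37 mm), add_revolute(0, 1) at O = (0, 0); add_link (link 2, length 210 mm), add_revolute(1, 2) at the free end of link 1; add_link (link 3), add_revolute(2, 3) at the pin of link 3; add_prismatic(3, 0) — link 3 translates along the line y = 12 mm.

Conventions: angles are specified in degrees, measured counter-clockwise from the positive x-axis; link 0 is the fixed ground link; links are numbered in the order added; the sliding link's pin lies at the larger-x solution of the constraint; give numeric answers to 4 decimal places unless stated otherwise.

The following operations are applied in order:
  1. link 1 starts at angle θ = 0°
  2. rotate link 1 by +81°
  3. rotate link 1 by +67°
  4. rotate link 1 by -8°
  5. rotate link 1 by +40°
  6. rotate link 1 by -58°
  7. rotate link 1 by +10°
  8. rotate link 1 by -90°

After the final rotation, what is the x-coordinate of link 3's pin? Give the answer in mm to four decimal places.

geometry: r = 37 mm, L = 210 mm, e = 12 mm; θ starts at 0°
rotate link 1 by +81°: θ ← 0° +81° = 81°
rotate link 1 by +67°: θ ← 81° +67° = 148°
rotate link 1 by -8°: θ ← 148° -8° = 140°
rotate link 1 by +40°: θ ← 140° +40° = 180°
rotate link 1 by -58°: θ ← 180° -58° = 122°
rotate link 1 by +10°: θ ← 122° +10° = 132°
rotate link 1 by -90°: θ ← 132° -90° = 42°
crank pin P = (r cos θ, r sin θ) = (27.496359, 24.757832)
h = r sin θ − e = 24.757832 − 12 = 12.757832
x = r cos θ + √(L² − h²) = 27.496359 + 209.612113 = 237.108471

237.1085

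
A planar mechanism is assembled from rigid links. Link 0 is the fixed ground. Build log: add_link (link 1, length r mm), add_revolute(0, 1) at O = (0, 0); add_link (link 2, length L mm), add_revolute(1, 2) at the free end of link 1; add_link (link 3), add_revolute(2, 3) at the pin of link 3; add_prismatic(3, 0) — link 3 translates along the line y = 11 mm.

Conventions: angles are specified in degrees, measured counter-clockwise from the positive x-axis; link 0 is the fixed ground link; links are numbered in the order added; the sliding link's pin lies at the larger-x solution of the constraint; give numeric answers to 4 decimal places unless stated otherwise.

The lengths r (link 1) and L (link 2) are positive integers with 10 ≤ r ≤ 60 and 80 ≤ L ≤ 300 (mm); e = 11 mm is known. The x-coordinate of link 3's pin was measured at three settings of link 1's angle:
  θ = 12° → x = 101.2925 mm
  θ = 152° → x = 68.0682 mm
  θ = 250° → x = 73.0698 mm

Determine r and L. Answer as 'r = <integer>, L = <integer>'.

constraint per measurement: (x − r cos θ)² + (r sin θ − e)² = L²
subtracting the θ₁ and θ₂ equations cancels the r² and L² terms:
r = (x₁² − x₂²) / (2[(x₁cos θ₁ + e sin θ₁) − (x₂cos θ₂ + e sin θ₂)]) = 18.0000 → r = 18
L² = (x₁ − r cos θ₁)² + (r sin θ₁ − e)² = 7055.9930 → L = 84.0000 → L = 84
check at θ₃=250°: x = 73.0698 (printed 73.0698) ✓

r = 18, L = 84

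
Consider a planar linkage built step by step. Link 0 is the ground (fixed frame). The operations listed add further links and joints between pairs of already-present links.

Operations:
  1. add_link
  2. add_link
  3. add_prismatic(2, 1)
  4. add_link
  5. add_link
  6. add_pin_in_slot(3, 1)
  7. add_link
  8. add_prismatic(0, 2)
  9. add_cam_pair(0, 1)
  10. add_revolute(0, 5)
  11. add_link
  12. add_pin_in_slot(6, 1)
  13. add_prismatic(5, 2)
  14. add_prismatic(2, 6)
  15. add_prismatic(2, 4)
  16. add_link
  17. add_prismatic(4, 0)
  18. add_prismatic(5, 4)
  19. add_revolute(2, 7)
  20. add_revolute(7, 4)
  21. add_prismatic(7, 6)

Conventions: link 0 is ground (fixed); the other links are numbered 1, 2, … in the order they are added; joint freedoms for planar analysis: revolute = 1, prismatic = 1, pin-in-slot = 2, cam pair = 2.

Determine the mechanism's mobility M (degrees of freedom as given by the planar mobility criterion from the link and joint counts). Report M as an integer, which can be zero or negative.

link 0 = ground. State L|J1|J2 = 1|0|0
+link1  2|0|0
+link2  3|0|0
P(2,1) f=1→J1  3|1|0
+link3  4|1|0
+link4  5|1|0
PS(3,1) f=2→J2  5|1|1
+link5  6|1|1
P(0,2) f=1→J1  6|2|1
C(0,1) f=2→J2  6|2|2
R(0,5) f=1→J1  6|3|2
+link6  7|3|2
PS(6,1) f=2→J2  7|3|3
P(5,2) f=1→J1  7|4|3
P(2,6) f=1→J1  7|5|3
P(2,4) f=1→J1  7|6|3
+link7  8|6|3
P(4,0) f=1→J1  8|7|3
P(5,4) f=1→J1  8|8|3
R(2,7) f=1→J1  8|9|3
R(7,4) f=1→J1  8|10|3
P(7,6) f=1→J1  8|11|3
M = 3(8−1)−2·11−3 = 21−22−3 = -4

M = -4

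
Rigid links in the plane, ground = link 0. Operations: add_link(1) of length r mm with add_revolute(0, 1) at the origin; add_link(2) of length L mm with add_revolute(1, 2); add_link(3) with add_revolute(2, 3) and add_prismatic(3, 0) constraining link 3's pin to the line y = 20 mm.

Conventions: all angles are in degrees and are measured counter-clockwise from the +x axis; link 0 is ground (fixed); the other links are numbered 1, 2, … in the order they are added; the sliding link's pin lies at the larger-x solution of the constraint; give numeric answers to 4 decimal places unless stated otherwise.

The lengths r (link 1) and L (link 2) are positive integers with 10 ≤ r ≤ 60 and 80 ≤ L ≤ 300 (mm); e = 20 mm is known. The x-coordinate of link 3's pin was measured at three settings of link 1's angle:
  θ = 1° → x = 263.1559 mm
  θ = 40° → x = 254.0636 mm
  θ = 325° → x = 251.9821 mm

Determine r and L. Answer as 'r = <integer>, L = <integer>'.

constraint per measurement: (x − r cos θ)² + (r sin θ − e)² = L²
subtracting the θ₁ and θ₂ equations cancels the r² and L² terms:
r = (x₁² − x₂²) / (2[(x₁cos θ₁ + e sin θ₁) − (x₂cos θ₂ + e sin θ₂)]) = 41.9997 → r = 42
L² = (x₁ − r cos θ₁)² + (r sin θ₁ − e)² = 49283.9788 → L = 222.0000 → L = 222
check at θ₃=325°: x = 251.9821 (printed 251.9821) ✓

r = 42, L = 222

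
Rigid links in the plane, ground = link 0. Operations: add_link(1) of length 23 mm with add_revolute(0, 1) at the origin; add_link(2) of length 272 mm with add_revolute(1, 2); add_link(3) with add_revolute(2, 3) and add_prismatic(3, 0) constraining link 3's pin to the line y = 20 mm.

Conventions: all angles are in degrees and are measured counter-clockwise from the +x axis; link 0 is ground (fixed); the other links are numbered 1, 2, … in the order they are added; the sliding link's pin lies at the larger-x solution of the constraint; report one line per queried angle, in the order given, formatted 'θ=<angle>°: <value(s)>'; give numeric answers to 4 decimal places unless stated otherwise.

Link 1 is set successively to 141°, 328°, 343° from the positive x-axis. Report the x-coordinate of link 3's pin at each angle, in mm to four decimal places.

geometry: r = 23 mm, L = 272 mm, e = 20 mm
θ=141°: crank pin P = (r cos θ, r sin θ) = (-17.874357, 14.474369)
θ=141°: h = r sin θ − e = 14.474369 − 20 = -5.525631
θ=141°: x = r cos θ + √(L² − h²) = -17.874357 + 271.943868 = 254.069511
θ=328°: crank pin P = (r cos θ, r sin θ) = (19.505106, -12.188143)
θ=328°: h = r sin θ − e = -12.188143 − 20 = -32.188143
θ=328°: x = r cos θ + √(L² − h²) = 19.505106 + 270.088733 = 289.593839
θ=343°: crank pin P = (r cos θ, r sin θ) = (21.995009, -6.724549)
θ=343°: h = r sin θ − e = -6.724549 − 20 = -26.724549
θ=343°: x = r cos θ + √(L² − h²) = 21.995009 + 270.683946 = 292.678955

θ=141°: 254.0695
θ=328°: 289.5938
θ=343°: 292.6790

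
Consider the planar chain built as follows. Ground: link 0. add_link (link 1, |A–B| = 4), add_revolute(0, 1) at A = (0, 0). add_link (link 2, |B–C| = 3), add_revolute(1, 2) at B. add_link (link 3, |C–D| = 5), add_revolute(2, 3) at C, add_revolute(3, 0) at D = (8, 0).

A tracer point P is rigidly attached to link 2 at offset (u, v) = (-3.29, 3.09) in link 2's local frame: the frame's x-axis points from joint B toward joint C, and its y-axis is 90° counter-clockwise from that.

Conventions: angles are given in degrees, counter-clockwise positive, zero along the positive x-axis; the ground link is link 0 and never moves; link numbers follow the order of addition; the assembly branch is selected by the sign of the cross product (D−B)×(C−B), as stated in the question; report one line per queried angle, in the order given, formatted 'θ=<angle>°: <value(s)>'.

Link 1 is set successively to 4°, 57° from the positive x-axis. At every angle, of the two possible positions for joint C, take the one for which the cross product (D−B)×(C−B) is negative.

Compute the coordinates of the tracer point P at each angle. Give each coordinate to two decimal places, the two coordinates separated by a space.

A=(0,0), D=(8.00,0)
θ=4°: B = A + 4.00·(cos4°, sin4°) = (3.9903, 0.2790)
θ=4°: |BD| = 4.0194
θ=4°: circle(B,3.00) ∩ circle(D,5.00): a=0.0194, h=2.9999
θ=4°:   candidates: C₊=(4.2179,3.2704) cross=12.058; C₋=(3.8013,-2.7150) cross=-12.058
θ=4°:   branch - wants cross < 0 → take C=(3.8013,-2.7150) (cross=-12.058)
θ=4°: ex = (C−B)/|BC| = (-0.0630,-0.9980); ey = (0.9980,-0.0630)
θ=4°: P = B + -3.29·ex + 3.09·ey = (7.2813,3.3679)
θ=57°: B = A + 4.00·(cos57°, sin57°) = (2.1786, 3.3547)
θ=57°: |BD| = 6.7189
θ=57°: circle(B,3.00) ∩ circle(D,5.00): a=2.1688, h=2.0728
θ=57°:   candidates: C₊=(5.0926,4.0678) cross=13.927; C₋=(3.0227,0.4759) cross=-13.927
θ=57°:   branch - wants cross < 0 → take C=(3.0227,0.4759) (cross=-13.927)
θ=57°: ex = (C−B)/|BC| = (0.2814,-0.9596); ey = (0.9596,0.2814)
θ=57°: P = B + -3.29·ex + 3.09·ey = (4.2180,7.3812)

θ=4°: 7.28 3.37
θ=57°: 4.22 7.38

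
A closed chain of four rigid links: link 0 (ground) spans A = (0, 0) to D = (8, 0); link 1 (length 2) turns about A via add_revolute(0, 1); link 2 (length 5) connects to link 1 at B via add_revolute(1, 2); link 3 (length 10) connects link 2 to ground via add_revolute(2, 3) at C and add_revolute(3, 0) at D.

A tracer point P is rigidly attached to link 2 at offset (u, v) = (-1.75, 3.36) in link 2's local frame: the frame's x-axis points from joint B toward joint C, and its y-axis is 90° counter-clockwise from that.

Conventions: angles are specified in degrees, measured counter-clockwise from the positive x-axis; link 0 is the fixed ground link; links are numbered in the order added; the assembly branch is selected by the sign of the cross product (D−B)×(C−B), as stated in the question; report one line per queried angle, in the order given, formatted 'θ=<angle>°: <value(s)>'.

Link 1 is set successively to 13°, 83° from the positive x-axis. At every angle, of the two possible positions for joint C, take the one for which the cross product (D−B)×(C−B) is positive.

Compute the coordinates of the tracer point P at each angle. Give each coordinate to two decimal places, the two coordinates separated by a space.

A=(0,0), D=(8.00,0)
θ=13°: B = A + 2.00·(cos13°, sin13°) = (1.9487, 0.4499)
θ=13°: |BD| = 6.0680
θ=13°: circle(B,5.00) ∩ circle(D,10.00): a=-3.1460, h=3.8862
θ=13°:   candidates: C₊=(-0.9005,4.5587) cross=23.581; C₋=(-1.4768,-3.1923) cross=-23.581
θ=13°:   branch + wants cross > 0 → take C=(-0.9005,4.5587) (cross=23.581)
θ=13°: ex = (C−B)/|BC| = (-0.5698,0.8218); ey = (-0.8218,-0.5698)
θ=13°: P = B + -1.75·ex + 3.36·ey = (0.1849,-2.9028)
θ=83°: B = A + 2.00·(cos83°, sin83°) = (0.2437, 1.9851)
θ=83°: |BD| = 8.0063
θ=83°: circle(B,5.00) ∩ circle(D,10.00): a=-0.6807, h=4.9534
θ=83°:   candidates: C₊=(0.8125,6.9526) cross=39.659; C₋=(-1.6439,-2.6449) cross=-39.659
θ=83°:   branch + wants cross > 0 → take C=(0.8125,6.9526) (cross=39.659)
θ=83°: ex = (C−B)/|BC| = (0.1137,0.9935); ey = (-0.9935,0.1137)
θ=83°: P = B + -1.75·ex + 3.36·ey = (-3.2935,0.6286)

θ=13°: 0.18 -2.90
θ=83°: -3.29 0.63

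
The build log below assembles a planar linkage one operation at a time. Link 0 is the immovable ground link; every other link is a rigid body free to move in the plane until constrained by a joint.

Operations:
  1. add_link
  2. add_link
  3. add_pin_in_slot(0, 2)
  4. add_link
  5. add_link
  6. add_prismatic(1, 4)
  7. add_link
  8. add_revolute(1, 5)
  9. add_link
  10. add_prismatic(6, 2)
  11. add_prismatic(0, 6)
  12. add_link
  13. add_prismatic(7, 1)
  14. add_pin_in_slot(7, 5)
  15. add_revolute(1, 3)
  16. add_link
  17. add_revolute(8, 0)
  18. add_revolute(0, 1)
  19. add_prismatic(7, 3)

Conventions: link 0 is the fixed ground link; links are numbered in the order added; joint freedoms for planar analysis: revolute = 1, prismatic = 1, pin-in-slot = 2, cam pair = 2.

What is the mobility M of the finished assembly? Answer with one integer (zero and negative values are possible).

(L,J1,J2)=(1,0,0); link0 fixed
link1: (2,0,0)
link2: (3,0,0)
PS 0-2 [J2]: (3,0,1)
link3: (4,0,1)
link4: (5,0,1)
P 1-4 [J1]: (5,1,1)
link5: (6,1,1)
R 1-5 [J1]: (6,2,1)
link6: (7,2,1)
P 6-2 [J1]: (7,3,1)
P 0-6 [J1]: (7,4,1)
link7: (8,4,1)
P 7-1 [J1]: (8,5,1)
PS 7-5 [J2]: (8,5,2)
R 1-3 [J1]: (8,6,2)
link8: (9,6,2)
R 8-0 [J1]: (9,7,2)
R 0-1 [J1]: (9,8,2)
P 7-3 [J1]: (9,9,2)
Grübler: 3·8 − 2·9 − 2 = 4

M = 4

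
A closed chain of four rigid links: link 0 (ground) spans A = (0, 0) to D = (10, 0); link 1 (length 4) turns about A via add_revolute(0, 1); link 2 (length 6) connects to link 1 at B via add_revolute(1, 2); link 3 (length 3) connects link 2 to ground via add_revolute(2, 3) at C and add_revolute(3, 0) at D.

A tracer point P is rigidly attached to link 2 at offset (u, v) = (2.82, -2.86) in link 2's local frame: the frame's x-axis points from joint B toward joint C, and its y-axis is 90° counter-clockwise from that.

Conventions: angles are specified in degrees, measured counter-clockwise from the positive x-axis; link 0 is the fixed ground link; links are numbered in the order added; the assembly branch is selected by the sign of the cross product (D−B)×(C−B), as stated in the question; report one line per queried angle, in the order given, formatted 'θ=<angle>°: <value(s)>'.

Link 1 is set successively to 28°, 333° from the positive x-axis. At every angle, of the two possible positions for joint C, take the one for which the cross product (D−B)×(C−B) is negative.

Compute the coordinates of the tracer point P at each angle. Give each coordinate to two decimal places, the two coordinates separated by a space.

A=(0,0), D=(10.00,0)
θ=28°: B = A + 4.00·(cos28°, sin28°) = (3.5318, 1.8779)
θ=28°: |BD| = 6.7353
θ=28°: circle(B,6.00) ∩ circle(D,3.00): a=5.3720, h=2.6724
θ=28°:   candidates: C₊=(9.4359,2.9465) cross=17.999; C₋=(7.9457,-2.1863) cross=-17.999
θ=28°:   branch - wants cross < 0 → take C=(7.9457,-2.1863) (cross=-17.999)
θ=28°: ex = (C−B)/|BC| = (0.7357,-0.6774); ey = (0.6774,0.7357)
θ=28°: P = B + 2.82·ex + -2.86·ey = (3.6691,-2.1362)
θ=333°: B = A + 4.00·(cos333°, sin333°) = (3.5640, -1.8160)
θ=333°: |BD| = 6.6873
θ=333°: circle(B,6.00) ∩ circle(D,3.00): a=5.3624, h=2.6916
θ=333°:   candidates: C₊=(7.9940,2.2307) cross=17.999; C₋=(9.4558,-2.9502) cross=-17.999
θ=333°:   branch - wants cross < 0 → take C=(9.4558,-2.9502) (cross=-17.999)
θ=333°: ex = (C−B)/|BC| = (0.9820,-0.1890); ey = (0.1890,0.9820)
θ=333°: P = B + 2.82·ex + -2.86·ey = (5.7925,-5.1575)

θ=28°: 3.67 -2.14
θ=333°: 5.79 -5.16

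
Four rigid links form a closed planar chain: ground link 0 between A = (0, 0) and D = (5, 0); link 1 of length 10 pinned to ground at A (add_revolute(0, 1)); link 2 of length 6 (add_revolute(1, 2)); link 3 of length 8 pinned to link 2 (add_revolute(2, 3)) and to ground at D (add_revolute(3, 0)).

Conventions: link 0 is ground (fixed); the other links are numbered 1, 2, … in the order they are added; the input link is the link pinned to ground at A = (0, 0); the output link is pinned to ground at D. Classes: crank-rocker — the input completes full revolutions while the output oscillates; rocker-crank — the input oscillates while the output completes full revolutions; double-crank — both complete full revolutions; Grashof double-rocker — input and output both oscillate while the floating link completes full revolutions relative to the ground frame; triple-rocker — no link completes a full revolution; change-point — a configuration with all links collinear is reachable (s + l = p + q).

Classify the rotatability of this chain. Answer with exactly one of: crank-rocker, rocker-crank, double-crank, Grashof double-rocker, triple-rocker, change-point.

lengths: ground=5, input=10, coupler=6, output=8
sorted: s=5 (shortest), l=10 (longest), p+q=14
s + l = 15 vs p + q = 14
s + l > p + q → non-Grashof → no link fully rotates → triple-rocker

triple-rocker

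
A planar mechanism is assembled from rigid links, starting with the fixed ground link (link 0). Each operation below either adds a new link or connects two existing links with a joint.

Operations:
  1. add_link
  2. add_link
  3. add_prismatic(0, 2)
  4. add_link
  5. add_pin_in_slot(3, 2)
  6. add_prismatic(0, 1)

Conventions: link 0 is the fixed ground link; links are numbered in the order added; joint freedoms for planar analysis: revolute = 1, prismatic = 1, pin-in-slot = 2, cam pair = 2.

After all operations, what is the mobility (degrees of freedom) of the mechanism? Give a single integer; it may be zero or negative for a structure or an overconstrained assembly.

(L,J1,J2)=(1,0,0); link0 fixed
link1: (2,0,0)
link2: (3,0,0)
P 0-2 [J1]: (3,1,0)
link3: (4,1,0)
PS 3-2 [J2]: (4,1,1)
P 0-1 [J1]: (4,2,1)
Grübler: 3·3 − 2·2 − 1 = 4

M = 4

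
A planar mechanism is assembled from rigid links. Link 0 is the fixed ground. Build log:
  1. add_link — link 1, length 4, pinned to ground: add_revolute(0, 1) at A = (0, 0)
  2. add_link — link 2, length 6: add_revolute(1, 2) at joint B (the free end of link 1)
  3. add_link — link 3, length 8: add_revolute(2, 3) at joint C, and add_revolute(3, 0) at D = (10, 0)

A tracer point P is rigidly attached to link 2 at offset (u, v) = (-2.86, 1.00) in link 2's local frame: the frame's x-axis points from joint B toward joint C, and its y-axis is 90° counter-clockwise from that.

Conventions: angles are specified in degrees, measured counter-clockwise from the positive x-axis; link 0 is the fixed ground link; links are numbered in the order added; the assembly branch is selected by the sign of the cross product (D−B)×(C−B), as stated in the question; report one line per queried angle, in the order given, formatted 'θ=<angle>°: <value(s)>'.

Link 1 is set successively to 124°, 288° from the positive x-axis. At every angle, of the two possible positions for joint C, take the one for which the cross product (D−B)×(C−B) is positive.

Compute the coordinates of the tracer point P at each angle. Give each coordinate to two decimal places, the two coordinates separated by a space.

A=(0,0), D=(10.00,0)
θ=124°: B = A + 4.00·(cos124°, sin124°) = (-2.2368, 3.3162)
θ=124°: |BD| = 12.6781
θ=124°: circle(B,6.00) ∩ circle(D,8.00): a=5.2348, h=2.9320
θ=124°:   candidates: C₊=(3.5827,4.7769) cross=37.173; C₋=(2.0489,-0.8830) cross=-37.173
θ=124°:   branch + wants cross > 0 → take C=(3.5827,4.7769) (cross=37.173)
θ=124°: ex = (C−B)/|BC| = (0.9699,0.2435); ey = (-0.2435,0.9699)
θ=124°: P = B + -2.86·ex + 1.00·ey = (-5.2542,3.5898)
θ=288°: B = A + 4.00·(cos288°, sin288°) = (1.2361, -3.8042)
θ=288°: |BD| = 9.5540
θ=288°: circle(B,6.00) ∩ circle(D,8.00): a=3.3116, h=5.0033
θ=288°:   candidates: C₊=(2.2816,2.1040) cross=47.802; C₋=(6.2661,-7.0752) cross=-47.802
θ=288°:   branch + wants cross > 0 → take C=(2.2816,2.1040) (cross=47.802)
θ=288°: ex = (C−B)/|BC| = (0.1743,0.9847); ey = (-0.9847,0.1743)
θ=288°: P = B + -2.86·ex + 1.00·ey = (-0.2470,-6.4462)

θ=124°: -5.25 3.59
θ=288°: -0.25 -6.45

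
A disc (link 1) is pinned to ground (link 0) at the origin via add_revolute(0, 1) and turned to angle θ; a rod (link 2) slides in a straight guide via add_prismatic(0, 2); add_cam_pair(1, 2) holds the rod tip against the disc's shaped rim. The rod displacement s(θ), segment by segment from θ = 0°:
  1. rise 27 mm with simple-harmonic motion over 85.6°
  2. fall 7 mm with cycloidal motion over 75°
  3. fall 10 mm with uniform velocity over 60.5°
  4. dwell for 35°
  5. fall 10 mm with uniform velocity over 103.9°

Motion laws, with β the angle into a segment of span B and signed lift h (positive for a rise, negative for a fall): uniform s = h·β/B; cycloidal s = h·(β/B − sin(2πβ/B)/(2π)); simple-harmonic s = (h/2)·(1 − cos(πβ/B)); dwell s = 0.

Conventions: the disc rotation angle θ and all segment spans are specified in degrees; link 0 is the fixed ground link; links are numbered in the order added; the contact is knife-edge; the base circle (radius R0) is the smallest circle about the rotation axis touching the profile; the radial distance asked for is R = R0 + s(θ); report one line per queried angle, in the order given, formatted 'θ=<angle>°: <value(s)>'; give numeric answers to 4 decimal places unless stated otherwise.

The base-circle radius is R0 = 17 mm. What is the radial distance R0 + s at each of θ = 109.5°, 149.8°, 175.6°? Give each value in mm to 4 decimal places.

segment 1 (0° to 85.6°, simple-harmonic, h = 27) is passed completely: s = 0.0000 + (27) = 27.0000
θ = 109.5° falls in segment 2 (85.6° to 160.6°, cycloidal, h = -7): β = 109.5 − 85.6 = 23.9°, B = 75°; Δs = -7·(0.3187 − sin(2π·0.3187)/(2π)) = -1.2187; s = 27.0000 − 1.2187 = 25.7813
θ = 149.8° falls in segment 2 (85.6° to 160.6°, cycloidal, h = -7): β = 149.8 − 85.6 = 64.2°, B = 75°; Δs = -7·(0.8560 − sin(2π·0.8560)/(2π)) = -6.8680; s = 27.0000 − 6.8680 = 20.1320
segment 2 (85.6° to 160.6°, cycloidal, h = -7) is passed completely: s = 27.0000 + (-7) = 20.0000
θ = 175.6° falls in segment 3 (160.6° to 221.1°, uniform, h = -10): β = 175.6 − 160.6 = 15°, B = 60.5°; Δs = -10·15/60.5 = -2.4793; s = 20.0000 − 2.4793 = 17.5207
θ=109.5°: R = R0 + s = 17 + 25.7813 = 42.7813
θ=149.8°: R = R0 + s = 17 + 20.1320 = 37.1320
θ=175.6°: R = R0 + s = 17 + 17.5207 = 34.5207

θ=109.5°: 42.7813
θ=149.8°: 37.1320
θ=175.6°: 34.5207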